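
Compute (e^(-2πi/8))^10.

Since ω_8^8 = 1, powers reduce modulo 8.
10 mod 8 = 2
So ω_8^10 = ω_8^2 = e^(-2πi·2/8)

ω_8^10 = ω_8^2 = -1i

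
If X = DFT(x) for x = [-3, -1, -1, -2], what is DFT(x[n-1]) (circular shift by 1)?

Time shift by 1: X_shifted[k] = ω_4^(1k) · X[k]
Shifted x = [-2, -3, -1, -1]

DFT(x[n-1]) = [-7, -1+2i, 1, -1-2i]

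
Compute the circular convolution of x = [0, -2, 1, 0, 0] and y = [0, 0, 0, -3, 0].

(x ⊛ y)[n] = Σ(m=0 to 4) x[m] · y[(n-m) mod 5]

Computing each output sample:
(x ⊛ y)[0] = -3
(x ⊛ y)[1] = 0
(x ⊛ y)[2] = 0
(x ⊛ y)[3] = 0
(x ⊛ y)[4] = 6

x ⊛ y = [-3, 0, 0, 0, 6]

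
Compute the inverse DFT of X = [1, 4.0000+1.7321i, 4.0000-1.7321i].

x[n] = (1/3) Σ(k=0 to 2) X[k] · e^(2πikn/3)

Computing each x[n]:
x[0] = 3
x[1] = -2
x[2] = 0

x = [3, -2, 0]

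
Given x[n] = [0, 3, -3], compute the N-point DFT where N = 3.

X[k] = Σ(n=0 to 2) x[n] · ω_3^(nk)
where ω_3 = e^(-2πi/3)

Computing each X[k]:
X[0] = 0
X[1] = -5.1962i
X[2] = 5.1962i

X = [0, -5.1962i, 5.1962i]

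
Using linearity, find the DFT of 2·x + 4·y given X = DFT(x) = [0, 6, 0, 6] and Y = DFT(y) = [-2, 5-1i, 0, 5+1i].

By linearity: DFT(2x + 4y) = 2·DFT(x) + 4·DFT(y)
= 2·[0, 6, 0, 6] + 4·[-2, 5-1i, 0, 5+1i]

Computing element-wise:
Z[0] = 2·(0) + 4·(-2) = -8
Z[1] = 2·(6) + 4·(5-1i) = 32-4i
Z[2] = 2·(0) + 4·(0) = 0
Z[3] = 2·(6) + 4·(5+1i) = 32+4i

DFT(2x + 4y) = 2·X + 4·Y = [-8, 32-4i, 0, 32+4i]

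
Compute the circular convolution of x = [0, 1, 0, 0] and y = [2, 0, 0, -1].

(x ⊛ y)[n] = Σ(m=0 to 3) x[m] · y[(n-m) mod 4]

Computing each output sample:
(x ⊛ y)[0] = -1
(x ⊛ y)[1] = 2
(x ⊛ y)[2] = 0
(x ⊛ y)[3] = 0

x ⊛ y = [-1, 2, 0, 0]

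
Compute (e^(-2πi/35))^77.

Since ω_35^35 = 1, powers reduce modulo 35.
77 mod 35 = 7
So ω_35^77 = ω_35^7 = e^(-2πi·7/35)

ω_35^77 = ω_35^7 = 0.3090-0.9511i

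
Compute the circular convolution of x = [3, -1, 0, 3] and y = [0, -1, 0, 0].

(x ⊛ y)[n] = Σ(m=0 to 3) x[m] · y[(n-m) mod 4]

Computing each output sample:
(x ⊛ y)[0] = -3
(x ⊛ y)[1] = -3
(x ⊛ y)[2] = 1
(x ⊛ y)[3] = 0

x ⊛ y = [-3, -3, 1, 0]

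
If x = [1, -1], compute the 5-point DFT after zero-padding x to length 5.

Original 2-point DFT: [0, 2]
Zero-padded 5-point DFT provides frequency interpolation.

DFT_5([x, 0, ...]) = [0, 0.6910+0.9511i, 1.8090+0.5878i, 1.8090-0.5878i, 0.6910-0.9511i]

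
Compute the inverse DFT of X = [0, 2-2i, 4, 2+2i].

x[n] = (1/4) Σ(k=0 to 3) X[k] · e^(2πikn/4)

Computing each x[n]:
x[0] = 2
x[1] = 0
x[2] = 0
x[3] = -2

x = [2, 0, 0, -2]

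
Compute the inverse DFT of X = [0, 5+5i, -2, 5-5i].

x[n] = (1/4) Σ(k=0 to 3) X[k] · e^(2πikn/4)

Computing each x[n]:
x[0] = 2
x[1] = -2
x[2] = -3
x[3] = 3

x = [2, -2, -3, 3]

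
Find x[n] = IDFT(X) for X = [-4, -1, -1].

x[n] = (1/3) Σ(k=0 to 2) X[k] · e^(2πikn/3)

Computing each x[n]:
x[0] = -2
x[1] = -1
x[2] = -1

x = [-2, -1, -1]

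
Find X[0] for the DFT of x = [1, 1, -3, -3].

X[0] = Σ(n=0 to 3) x[n] · ω_4^0 = Σ x[n]
= (1) + (1) + (-3) + (-3)

X[0] = -4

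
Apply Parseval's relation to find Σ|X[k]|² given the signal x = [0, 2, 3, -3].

Parseval: Σ|x[n]|² = (1/N)Σ|X[k]|², so Σ|X[k]|² = N·Σ|x[n]|² = 4·22.0000

Σ|X[k]|² = N·Σ|x[n]|² = 4·22.0000 = 88.0000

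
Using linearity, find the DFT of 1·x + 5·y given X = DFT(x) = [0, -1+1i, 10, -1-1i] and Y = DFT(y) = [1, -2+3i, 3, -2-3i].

By linearity: DFT(1x + 5y) = 1·DFT(x) + 5·DFT(y)
= 1·[0, -1+1i, 10, -1-1i] + 5·[1, -2+3i, 3, -2-3i]

Computing element-wise:
Z[0] = 1·(0) + 5·(1) = 5
Z[1] = 1·(-1+1i) + 5·(-2+3i) = -11+16i
Z[2] = 1·(10) + 5·(3) = 25
Z[3] = 1·(-1-1i) + 5·(-2-3i) = -11-16i

DFT(1x + 5y) = 1·X + 5·Y = [5, -11+16i, 25, -11-16i]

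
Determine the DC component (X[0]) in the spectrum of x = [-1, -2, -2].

X[0] = Σ(n=0 to 2) x[n] · ω_3^0 = Σ x[n]
= (-1) + (-2) + (-2)

X[0] = -5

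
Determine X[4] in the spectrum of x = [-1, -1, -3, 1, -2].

X[4] = Σ(n=0 to 4) x[n] · ω_5^(4n) where ω_5 = e^(-2πi/5)
= (-1)·ω_5^0 + (-1)·ω_5^4 + (-3)·ω_5^8 + (1)·ω_5^12 + (-2)·ω_5^16

X[4] = -0.3090-1.4001i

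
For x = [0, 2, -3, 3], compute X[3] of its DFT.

X[3] = Σ(n=0 to 3) x[n] · ω_4^(3n) where ω_4 = e^(-2πi/4)
= (0)·ω_4^0 + (2)·ω_4^3 + (-3)·ω_4^6 + (3)·ω_4^9

X[3] = 3-1i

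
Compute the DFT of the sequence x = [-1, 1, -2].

X[k] = Σ(n=0 to 2) x[n] · ω_3^(nk)
where ω_3 = e^(-2πi/3)

Computing each X[k]:
X[0] = -2
X[1] = -0.5000-2.5981i
X[2] = -0.5000+2.5981i

X = [-2, -0.5000-2.5981i, -0.5000+2.5981i]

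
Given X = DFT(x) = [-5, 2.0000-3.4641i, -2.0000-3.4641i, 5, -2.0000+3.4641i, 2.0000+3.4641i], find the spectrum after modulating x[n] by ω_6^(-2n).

Modulation property: DFT(ω_6^(-2n)·x[n]) = X[(k-2) mod 6], so circularly shift X by 2 positions.

X[k-2] = [-2.0000+3.4641i, 2.0000+3.4641i, -5, 2.0000-3.4641i, -2.0000-3.4641i, 5]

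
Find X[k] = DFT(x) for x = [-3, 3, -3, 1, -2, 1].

X[k] = Σ(n=0 to 5) x[n] · ω_6^(nk)
where ω_6 = e^(-2πi/6)

Computing each X[k]:
X[0] = -3
X[1] = 0.5000-0.8660i
X[2] = -1.5000-2.5981i
X[3] = -13
X[4] = -1.5000+2.5981i
X[5] = 0.5000+0.8660i

X = [-3, 0.5000-0.8660i, -1.5000-2.5981i, -13, -1.5000+2.5981i, 0.5000+0.8660i]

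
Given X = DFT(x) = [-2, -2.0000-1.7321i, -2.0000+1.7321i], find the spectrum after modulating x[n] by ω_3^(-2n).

Modulation property: DFT(ω_3^(-2n)·x[n]) = X[(k-2) mod 3], so circularly shift X by 2 positions.

X[k-2] = [-2.0000-1.7321i, -2.0000+1.7321i, -2]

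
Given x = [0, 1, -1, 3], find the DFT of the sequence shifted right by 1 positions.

Time shift by 1: X_shifted[k] = ω_4^(1k) · X[k]
Shifted x = [3, 0, 1, -1]

DFT(x[n-1]) = [3, 2-1i, 5, 2+1i]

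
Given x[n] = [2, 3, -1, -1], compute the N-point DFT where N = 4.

X[k] = Σ(n=0 to 3) x[n] · ω_4^(nk)
where ω_4 = e^(-2πi/4)

Computing each X[k]:
X[0] = 3
X[1] = 3-4i
X[2] = -1
X[3] = 3+4i

X = [3, 3-4i, -1, 3+4i]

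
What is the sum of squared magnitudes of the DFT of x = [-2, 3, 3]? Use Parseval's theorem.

Parseval: Σ|x[n]|² = (1/N)Σ|X[k]|², so Σ|X[k]|² = N·Σ|x[n]|² = 3·22.0000

Σ|X[k]|² = N·Σ|x[n]|² = 3·22.0000 = 66.0000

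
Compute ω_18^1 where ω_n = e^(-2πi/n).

ω_18^1 = e^(-2πi·1/18)
= cos(-2π·1/18) + i·sin(-2π·1/18)
= cos(-2π/18) + i·sin(-2π/18)

ω_18^1 = cos(-2π/18) + i·sin(-2π/18) = 0.9397-0.3420i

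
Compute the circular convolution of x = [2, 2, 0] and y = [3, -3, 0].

(x ⊛ y)[n] = Σ(m=0 to 2) x[m] · y[(n-m) mod 3]

Computing each output sample:
(x ⊛ y)[0] = 6
(x ⊛ y)[1] = 0
(x ⊛ y)[2] = -6

x ⊛ y = [6, 0, -6]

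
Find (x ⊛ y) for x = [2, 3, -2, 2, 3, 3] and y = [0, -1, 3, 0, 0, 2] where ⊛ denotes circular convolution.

(x ⊛ y)[n] = Σ(m=0 to 5) x[m] · y[(n-m) mod 6]

Computing each output sample:
(x ⊛ y)[0] = 12
(x ⊛ y)[1] = 3
(x ⊛ y)[2] = 7
(x ⊛ y)[3] = 17
(x ⊛ y)[4] = -2
(x ⊛ y)[5] = 7

x ⊛ y = [12, 3, 7, 17, -2, 7]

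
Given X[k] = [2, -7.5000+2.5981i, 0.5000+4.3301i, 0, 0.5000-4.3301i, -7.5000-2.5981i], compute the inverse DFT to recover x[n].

x[n] = (1/6) Σ(k=0 to 5) X[k] · e^(2πikn/6)

Computing each x[n]:
x[0] = -2
x[1] = -3
x[2] = 2
x[3] = 3
x[4] = 1
x[5] = 1

x = [-2, -3, 2, 3, 1, 1]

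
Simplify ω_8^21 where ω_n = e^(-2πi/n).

Since ω_8^8 = 1, powers reduce modulo 8.
21 mod 8 = 5
So ω_8^21 = ω_8^5 = e^(-2πi·5/8)

ω_8^21 = ω_8^5 = -0.7071+0.7071i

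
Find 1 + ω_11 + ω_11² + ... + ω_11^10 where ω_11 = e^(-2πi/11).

Sum of all nth roots of unity equals 0 for n > 1 (geometric series with r ≠ 1).

0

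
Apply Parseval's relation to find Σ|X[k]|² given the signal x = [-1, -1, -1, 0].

Parseval: Σ|x[n]|² = (1/N)Σ|X[k]|², so Σ|X[k]|² = N·Σ|x[n]|² = 4·3.0000

Σ|X[k]|² = N·Σ|x[n]|² = 4·3.0000 = 12.0000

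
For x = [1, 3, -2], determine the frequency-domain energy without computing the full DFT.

Parseval: Σ|x[n]|² = (1/N)Σ|X[k]|², so Σ|X[k]|² = N·Σ|x[n]|² = 3·14.0000

Σ|X[k]|² = N·Σ|x[n]|² = 3·14.0000 = 42.0000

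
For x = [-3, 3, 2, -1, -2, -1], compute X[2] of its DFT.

X[2] = Σ(n=0 to 5) x[n] · ω_6^(2n) where ω_6 = e^(-2πi/6)
= (-3)·ω_6^0 + (3)·ω_6^2 + (2)·ω_6^4 + (-1)·ω_6^6 + (-2)·ω_6^8 + (-1)·ω_6^10

X[2] = -5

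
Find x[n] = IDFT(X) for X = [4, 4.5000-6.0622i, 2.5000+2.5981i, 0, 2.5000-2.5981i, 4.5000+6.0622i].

x[n] = (1/6) Σ(k=0 to 5) X[k] · e^(2πikn/6)

Computing each x[n]:
x[0] = 3
x[1] = 2
x[2] = 2
x[3] = 0
x[4] = -3
x[5] = 0

x = [3, 2, 2, 0, -3, 0]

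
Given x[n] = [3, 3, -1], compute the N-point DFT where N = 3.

X[k] = Σ(n=0 to 2) x[n] · ω_3^(nk)
where ω_3 = e^(-2πi/3)

Computing each X[k]:
X[0] = 5
X[1] = 2.0000-3.4641i
X[2] = 2.0000+3.4641i

X = [5, 2.0000-3.4641i, 2.0000+3.4641i]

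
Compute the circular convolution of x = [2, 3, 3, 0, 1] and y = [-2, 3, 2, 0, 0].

(x ⊛ y)[n] = Σ(m=0 to 4) x[m] · y[(n-m) mod 5]

Computing each output sample:
(x ⊛ y)[0] = -1
(x ⊛ y)[1] = 2
(x ⊛ y)[2] = 7
(x ⊛ y)[3] = 15
(x ⊛ y)[4] = 4

x ⊛ y = [-1, 2, 7, 15, 4]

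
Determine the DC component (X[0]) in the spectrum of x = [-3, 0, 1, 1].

X[0] = Σ(n=0 to 3) x[n] · ω_4^0 = Σ x[n]
= (-3) + (0) + (1) + (1)

X[0] = -1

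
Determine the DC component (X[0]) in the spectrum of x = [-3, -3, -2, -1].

X[0] = Σ(n=0 to 3) x[n] · ω_4^0 = Σ x[n]
= (-3) + (-3) + (-2) + (-1)

X[0] = -9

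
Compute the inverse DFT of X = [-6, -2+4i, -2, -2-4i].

x[n] = (1/4) Σ(k=0 to 3) X[k] · e^(2πikn/4)

Computing each x[n]:
x[0] = -3
x[1] = -3
x[2] = -1
x[3] = 1

x = [-3, -3, -1, 1]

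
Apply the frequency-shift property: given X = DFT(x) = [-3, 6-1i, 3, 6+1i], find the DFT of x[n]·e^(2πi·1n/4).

Modulation property: DFT(ω_4^(-1n)·x[n]) = X[(k-1) mod 4], so circularly shift X by 1 positions.

X[k-1] = [6+1i, -3, 6-1i, 3]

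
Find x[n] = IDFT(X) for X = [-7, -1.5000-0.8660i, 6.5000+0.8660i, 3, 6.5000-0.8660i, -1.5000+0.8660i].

x[n] = (1/6) Σ(k=0 to 5) X[k] · e^(2πikn/6)

Computing each x[n]:
x[0] = 1
x[1] = -3
x[2] = -1
x[3] = 1
x[4] = -2
x[5] = -3

x = [1, -3, -1, 1, -2, -3]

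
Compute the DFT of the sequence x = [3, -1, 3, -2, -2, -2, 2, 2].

X[k] = Σ(n=0 to 7) x[n] · ω_8^(nk)
where ω_8 = e^(-2πi/8)

Computing each X[k]:
X[0] = 3
X[1] = 8.5355+1.1213i
X[2] = -4+3i
X[3] = 1.4645+3.1213i
X[4] = 9
X[5] = 1.4645-3.1213i
X[6] = -4-3i
X[7] = 8.5355-1.1213i

X = [3, 8.5355+1.1213i, -4+3i, 1.4645+3.1213i, 9, 1.4645-3.1213i, -4-3i, 8.5355-1.1213i]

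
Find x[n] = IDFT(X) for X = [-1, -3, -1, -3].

x[n] = (1/4) Σ(k=0 to 3) X[k] · e^(2πikn/4)

Computing each x[n]:
x[0] = -2
x[1] = 0
x[2] = 1
x[3] = 0

x = [-2, 0, 1, 0]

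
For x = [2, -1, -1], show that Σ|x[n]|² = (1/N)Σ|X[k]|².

Time domain:
Σ|x[n]|² = |2|² + |-1|² + |-1|² = 6.0000

Frequency domain:
(1/3)Σ|X[k]|² = (1/3)(|0|² + |3|² + |3|²) = (1/3)·18.0000 = 6.0000

Both sides agree, confirming Parseval's theorem.

Σ|x[n]|² = (1/N)Σ|X[k]|² = 6.0000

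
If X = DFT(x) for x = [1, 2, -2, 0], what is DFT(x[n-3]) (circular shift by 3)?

Time shift by 3: X_shifted[k] = ω_4^(3k) · X[k]
Shifted x = [2, -2, 0, 1]

DFT(x[n-3]) = [1, 2+3i, 3, 2-3i]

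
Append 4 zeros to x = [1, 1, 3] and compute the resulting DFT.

Original 3-point DFT: [5, -1.0000+1.7321i, -1.0000-1.7321i]
Zero-padded 7-point DFT provides frequency interpolation.

DFT_7([x, 0, ...]) = [5, 0.9559-3.7066i, -1.9254+0.3267i, 1.9695+1.9116i, 1.9695-1.9116i, -1.9254-0.3267i, 0.9559+3.7066i]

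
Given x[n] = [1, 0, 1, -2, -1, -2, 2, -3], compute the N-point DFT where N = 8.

X[k] = Σ(n=0 to 7) x[n] · ω_8^(nk)
where ω_8 = e^(-2πi/8)

Computing each X[k]:
X[0] = -4
X[1] = 2.7071-1.1213i
X[2] = -3-3i
X[3] = 1.2929-3.1213i
X[4] = 10
X[5] = 1.2929+3.1213i
X[6] = -3+3i
X[7] = 2.7071+1.1213i

X = [-4, 2.7071-1.1213i, -3-3i, 1.2929-3.1213i, 10, 1.2929+3.1213i, -3+3i, 2.7071+1.1213i]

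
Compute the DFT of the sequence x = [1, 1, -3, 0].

X[k] = Σ(n=0 to 3) x[n] · ω_4^(nk)
where ω_4 = e^(-2πi/4)

Computing each X[k]:
X[0] = -1
X[1] = 4-1i
X[2] = -3
X[3] = 4+1i

X = [-1, 4-1i, -3, 4+1i]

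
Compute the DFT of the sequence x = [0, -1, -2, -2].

X[k] = Σ(n=0 to 3) x[n] · ω_4^(nk)
where ω_4 = e^(-2πi/4)

Computing each X[k]:
X[0] = -5
X[1] = 2-1i
X[2] = 1
X[3] = 2+1i

X = [-5, 2-1i, 1, 2+1i]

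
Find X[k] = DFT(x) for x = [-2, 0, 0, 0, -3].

X[k] = Σ(n=0 to 4) x[n] · ω_5^(nk)
where ω_5 = e^(-2πi/5)

Computing each X[k]:
X[0] = -5
X[1] = -2.9271-2.8532i
X[2] = 0.4271-1.7634i
X[3] = 0.4271+1.7634i
X[4] = -2.9271+2.8532i

X = [-5, -2.9271-2.8532i, 0.4271-1.7634i, 0.4271+1.7634i, -2.9271+2.8532i]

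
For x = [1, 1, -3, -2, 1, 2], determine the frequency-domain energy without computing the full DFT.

Parseval: Σ|x[n]|² = (1/N)Σ|X[k]|², so Σ|X[k]|² = N·Σ|x[n]|² = 6·20.0000

Σ|X[k]|² = N·Σ|x[n]|² = 6·20.0000 = 120.0000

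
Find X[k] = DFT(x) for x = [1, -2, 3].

X[k] = Σ(n=0 to 2) x[n] · ω_3^(nk)
where ω_3 = e^(-2πi/3)

Computing each X[k]:
X[0] = 2
X[1] = 0.5000+4.3301i
X[2] = 0.5000-4.3301i

X = [2, 0.5000+4.3301i, 0.5000-4.3301i]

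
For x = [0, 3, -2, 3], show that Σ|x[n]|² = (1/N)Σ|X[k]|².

Time domain:
Σ|x[n]|² = |0|² + |3|² + |-2|² + |3|² = 22.0000

Frequency domain:
(1/4)Σ|X[k]|² = (1/4)(|4|² + |2|² + |-8|² + |2|²) = (1/4)·88.0000 = 22.0000

Both sides agree, confirming Parseval's theorem.

Σ|x[n]|² = (1/N)Σ|X[k]|² = 22.0000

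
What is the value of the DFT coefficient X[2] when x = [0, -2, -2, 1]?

X[2] = Σ(n=0 to 3) x[n] · ω_4^(2n) where ω_4 = e^(-2πi/4)
= (0)·ω_4^0 + (-2)·ω_4^2 + (-2)·ω_4^4 + (1)·ω_4^6

X[2] = -1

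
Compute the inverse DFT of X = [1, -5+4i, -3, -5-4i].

x[n] = (1/4) Σ(k=0 to 3) X[k] · e^(2πikn/4)

Computing each x[n]:
x[0] = -3
x[1] = -1
x[2] = 2
x[3] = 3

x = [-3, -1, 2, 3]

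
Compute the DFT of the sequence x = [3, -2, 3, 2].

X[k] = Σ(n=0 to 3) x[n] · ω_4^(nk)
where ω_4 = e^(-2πi/4)

Computing each X[k]:
X[0] = 6
X[1] = 4i
X[2] = 6
X[3] = -4i

X = [6, 4i, 6, -4i]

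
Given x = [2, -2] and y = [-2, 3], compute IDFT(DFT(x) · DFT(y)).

(x ⊛ y)[n] = Σ(m=0 to 1) x[m] · y[(n-m) mod 2]

Computing each output sample:
(x ⊛ y)[0] = -10
(x ⊛ y)[1] = 10

x ⊛ y = [-10, 10]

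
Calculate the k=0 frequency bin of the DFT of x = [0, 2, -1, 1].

X[0] = Σ(n=0 to 3) x[n] · ω_4^0 = Σ x[n]
= (0) + (2) + (-1) + (1)

X[0] = 2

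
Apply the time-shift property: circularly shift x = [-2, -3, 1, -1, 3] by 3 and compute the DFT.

Time shift by 3: X_shifted[k] = ω_5^(3k) · X[k]
Shifted x = [1, -1, 3, -2, -3]

DFT(x[n-3]) = [-2, -1.0451-4.8410i, 4.5451+3.5797i, 4.5451-3.5797i, -1.0451+4.8410i]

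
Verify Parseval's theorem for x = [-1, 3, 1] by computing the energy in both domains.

Time domain:
Σ|x[n]|² = |-1|² + |3|² + |1|² = 11.0000

Frequency domain:
(1/3)Σ|X[k]|² = (1/3)(|3|² + |-3.0000-1.7321i|² + |-3.0000+1.7321i|²) = (1/3)·33.0000 = 11.0000

Both sides agree, confirming Parseval's theorem.

Σ|x[n]|² = (1/N)Σ|X[k]|² = 11.0000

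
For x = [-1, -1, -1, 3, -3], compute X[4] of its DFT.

X[4] = Σ(n=0 to 4) x[n] · ω_5^(4n) where ω_5 = e^(-2πi/5)
= (-1)·ω_5^0 + (-1)·ω_5^4 + (-1)·ω_5^8 + (3)·ω_5^12 + (-3)·ω_5^16

X[4] = -3.8541-0.4490i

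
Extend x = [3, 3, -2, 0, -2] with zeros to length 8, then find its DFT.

Original 5-point DFT: [2, 4.9271-3.5797i, 1.5729-4.8410i, 1.5729+4.8410i, 4.9271+3.5797i]
Zero-padded 8-point DFT provides frequency interpolation.

DFT_8([x, 0, ...]) = [2, 7.1213-0.1213i, 3-3i, 2.8787-4.1213i, -4, 2.8787+4.1213i, 3+3i, 7.1213+0.1213i]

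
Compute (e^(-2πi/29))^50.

Since ω_29^29 = 1, powers reduce modulo 29.
50 mod 29 = 21
So ω_29^50 = ω_29^21 = e^(-2πi·21/29)

ω_29^50 = ω_29^21 = -0.1618+0.9868i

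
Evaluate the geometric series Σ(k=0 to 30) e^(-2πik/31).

Sum of all nth roots of unity equals 0 for n > 1 (geometric series with r ≠ 1).

0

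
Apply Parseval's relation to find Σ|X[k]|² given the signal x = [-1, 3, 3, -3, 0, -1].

Parseval: Σ|x[n]|² = (1/N)Σ|X[k]|², so Σ|X[k]|² = N·Σ|x[n]|² = 6·29.0000

Σ|X[k]|² = N·Σ|x[n]|² = 6·29.0000 = 174.0000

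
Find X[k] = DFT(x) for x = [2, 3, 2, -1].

X[k] = Σ(n=0 to 3) x[n] · ω_4^(nk)
where ω_4 = e^(-2πi/4)

Computing each X[k]:
X[0] = 6
X[1] = -4i
X[2] = 2
X[3] = 4i

X = [6, -4i, 2, 4i]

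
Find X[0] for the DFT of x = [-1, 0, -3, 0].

X[0] = Σ(n=0 to 3) x[n] · ω_4^0 = Σ x[n]
= (-1) + (0) + (-3) + (0)

X[0] = -4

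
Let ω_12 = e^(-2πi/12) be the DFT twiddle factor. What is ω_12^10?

ω_12^10 = e^(-2πi·10/12)
= cos(-2π·10/12) + i·sin(-2π·10/12)
= cos(-20π/12) + i·sin(-20π/12)

ω_12^10 = cos(-20π/12) + i·sin(-20π/12) = 0.5000+0.8660i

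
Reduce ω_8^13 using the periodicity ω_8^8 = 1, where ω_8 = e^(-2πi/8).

Since ω_8^8 = 1, powers reduce modulo 8.
13 mod 8 = 5
So ω_8^13 = ω_8^5 = e^(-2πi·5/8)

ω_8^13 = ω_8^5 = -0.7071+0.7071i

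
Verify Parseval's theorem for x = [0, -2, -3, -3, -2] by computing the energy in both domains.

Time domain:
Σ|x[n]|² = |0|² + |-2|² + |-3|² + |-3|² + |-2|² = 26.0000

Frequency domain:
(1/5)Σ|X[k]|² = (1/5)(|-10|² + |3.6180|² + |1.3820|² + |1.3820|² + |3.6180|²) = (1/5)·130.0000 = 26.0000

Both sides agree, confirming Parseval's theorem.

Σ|x[n]|² = (1/N)Σ|X[k]|² = 26.0000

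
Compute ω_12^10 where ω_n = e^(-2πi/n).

ω_12^10 = e^(-2πi·10/12)
= cos(-2π·10/12) + i·sin(-2π·10/12)
= cos(-20π/12) + i·sin(-20π/12)

ω_12^10 = cos(-20π/12) + i·sin(-20π/12) = 0.5000+0.8660i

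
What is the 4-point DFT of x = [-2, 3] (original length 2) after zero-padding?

Original 2-point DFT: [1, -5]
Zero-padded 4-point DFT provides frequency interpolation.

DFT_4([x, 0, ...]) = [1, -2-3i, -5, -2+3i]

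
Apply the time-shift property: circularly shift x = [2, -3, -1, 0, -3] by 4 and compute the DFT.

Time shift by 4: X_shifted[k] = ω_5^(4k) · X[k]
Shifted x = [-3, -1, 0, -3, 2]

DFT(x[n-4]) = [-5, -0.2639+1.0898i, -4.7361+4.6165i, -4.7361-4.6165i, -0.2639-1.0898i]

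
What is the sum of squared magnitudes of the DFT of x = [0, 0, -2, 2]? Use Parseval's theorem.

Parseval: Σ|x[n]|² = (1/N)Σ|X[k]|², so Σ|X[k]|² = N·Σ|x[n]|² = 4·8.0000

Σ|X[k]|² = N·Σ|x[n]|² = 4·8.0000 = 32.0000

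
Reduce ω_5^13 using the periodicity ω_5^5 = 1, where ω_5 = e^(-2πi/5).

Since ω_5^5 = 1, powers reduce modulo 5.
13 mod 5 = 3
So ω_5^13 = ω_5^3 = e^(-2πi·3/5)

ω_5^13 = ω_5^3 = -0.8090+0.5878i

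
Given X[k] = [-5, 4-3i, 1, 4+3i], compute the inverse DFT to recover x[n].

x[n] = (1/4) Σ(k=0 to 3) X[k] · e^(2πikn/4)

Computing each x[n]:
x[0] = 1
x[1] = 0
x[2] = -3
x[3] = -3

x = [1, 0, -3, -3]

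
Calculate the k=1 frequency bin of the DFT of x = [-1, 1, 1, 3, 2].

X[1] = Σ(n=0 to 4) x[n] · ω_5^(1n) where ω_5 = e^(-2πi/5)
= (-1)·ω_5^0 + (1)·ω_5^1 + (1)·ω_5^2 + (3)·ω_5^3 + (2)·ω_5^4

X[1] = -3.3090+2.1266i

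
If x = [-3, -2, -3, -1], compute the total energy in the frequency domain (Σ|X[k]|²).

Parseval: Σ|x[n]|² = (1/N)Σ|X[k]|², so Σ|X[k]|² = N·Σ|x[n]|² = 4·23.0000

Σ|X[k]|² = N·Σ|x[n]|² = 4·23.0000 = 92.0000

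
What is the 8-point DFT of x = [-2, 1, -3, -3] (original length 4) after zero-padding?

Original 4-point DFT: [-7, 1-4i, -3, 1+4i]
Zero-padded 8-point DFT provides frequency interpolation.

DFT_8([x, 0, ...]) = [-7, 0.8284+4.4142i, 1-4i, -4.8284-1.5858i, -3, -4.8284+1.5858i, 1+4i, 0.8284-4.4142i]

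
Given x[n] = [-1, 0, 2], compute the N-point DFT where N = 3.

X[k] = Σ(n=0 to 2) x[n] · ω_3^(nk)
where ω_3 = e^(-2πi/3)

Computing each X[k]:
X[0] = 1
X[1] = -2.0000+1.7321i
X[2] = -2.0000-1.7321i

X = [1, -2.0000+1.7321i, -2.0000-1.7321i]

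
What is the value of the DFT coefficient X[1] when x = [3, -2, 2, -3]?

X[1] = Σ(n=0 to 3) x[n] · ω_4^(1n) where ω_4 = e^(-2πi/4)
= (3)·ω_4^0 + (-2)·ω_4^1 + (2)·ω_4^2 + (-3)·ω_4^3

X[1] = 1-1i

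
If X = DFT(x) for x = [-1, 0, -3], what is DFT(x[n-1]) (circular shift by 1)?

Time shift by 1: X_shifted[k] = ω_3^(1k) · X[k]
Shifted x = [-3, -1, 0]

DFT(x[n-1]) = [-4, -2.5000+0.8660i, -2.5000-0.8660i]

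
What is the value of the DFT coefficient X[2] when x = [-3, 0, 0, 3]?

X[2] = Σ(n=0 to 3) x[n] · ω_4^(2n) where ω_4 = e^(-2πi/4)
= (-3)·ω_4^0 + (0)·ω_4^2 + (0)·ω_4^4 + (3)·ω_4^6

X[2] = -6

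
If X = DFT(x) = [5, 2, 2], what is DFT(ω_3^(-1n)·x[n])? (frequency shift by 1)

Modulation property: DFT(ω_3^(-1n)·x[n]) = X[(k-1) mod 3], so circularly shift X by 1 positions.

X[k-1] = [2, 5, 2]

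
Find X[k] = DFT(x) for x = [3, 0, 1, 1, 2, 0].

X[k] = Σ(n=0 to 5) x[n] · ω_6^(nk)
where ω_6 = e^(-2πi/6)

Computing each X[k]:
X[0] = 7
X[1] = 0.5000+0.8660i
X[2] = 2.5000-0.8660i
X[3] = 5
X[4] = 2.5000+0.8660i
X[5] = 0.5000-0.8660i

X = [7, 0.5000+0.8660i, 2.5000-0.8660i, 5, 2.5000+0.8660i, 0.5000-0.8660i]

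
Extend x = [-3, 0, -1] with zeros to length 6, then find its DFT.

Original 3-point DFT: [-4, -2.5000-0.8660i, -2.5000+0.8660i]
Zero-padded 6-point DFT provides frequency interpolation.

DFT_6([x, 0, ...]) = [-4, -2.5000+0.8660i, -2.5000-0.8660i, -4, -2.5000+0.8660i, -2.5000-0.8660i]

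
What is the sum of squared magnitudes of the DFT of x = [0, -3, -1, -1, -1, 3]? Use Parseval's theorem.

Parseval: Σ|x[n]|² = (1/N)Σ|X[k]|², so Σ|X[k]|² = N·Σ|x[n]|² = 6·21.0000

Σ|X[k]|² = N·Σ|x[n]|² = 6·21.0000 = 126.0000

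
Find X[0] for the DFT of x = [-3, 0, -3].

X[0] = Σ(n=0 to 2) x[n] · ω_3^0 = Σ x[n]
= (-3) + (0) + (-3)

X[0] = -6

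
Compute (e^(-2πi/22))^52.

Since ω_22^22 = 1, powers reduce modulo 22.
52 mod 22 = 8
So ω_22^52 = ω_22^8 = e^(-2πi·8/22)

ω_22^52 = ω_22^8 = -0.6549-0.7557i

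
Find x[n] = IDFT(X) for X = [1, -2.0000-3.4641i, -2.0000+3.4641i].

x[n] = (1/3) Σ(k=0 to 2) X[k] · e^(2πikn/3)

Computing each x[n]:
x[0] = -1
x[1] = 3
x[2] = -1

x = [-1, 3, -1]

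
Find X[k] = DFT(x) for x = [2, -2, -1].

X[k] = Σ(n=0 to 2) x[n] · ω_3^(nk)
where ω_3 = e^(-2πi/3)

Computing each X[k]:
X[0] = -1
X[1] = 3.5000+0.8660i
X[2] = 3.5000-0.8660i

X = [-1, 3.5000+0.8660i, 3.5000-0.8660i]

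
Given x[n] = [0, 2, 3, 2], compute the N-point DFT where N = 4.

X[k] = Σ(n=0 to 3) x[n] · ω_4^(nk)
where ω_4 = e^(-2πi/4)

Computing each X[k]:
X[0] = 7
X[1] = -3
X[2] = -1
X[3] = -3

X = [7, -3, -1, -3]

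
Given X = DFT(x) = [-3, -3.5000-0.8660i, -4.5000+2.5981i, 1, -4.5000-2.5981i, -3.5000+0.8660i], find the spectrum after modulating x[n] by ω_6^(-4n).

Modulation property: DFT(ω_6^(-4n)·x[n]) = X[(k-4) mod 6], so circularly shift X by 4 positions.

X[k-4] = [-4.5000+2.5981i, 1, -4.5000-2.5981i, -3.5000+0.8660i, -3, -3.5000-0.8660i]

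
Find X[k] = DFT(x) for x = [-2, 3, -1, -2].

X[k] = Σ(n=0 to 3) x[n] · ω_4^(nk)
where ω_4 = e^(-2πi/4)

Computing each X[k]:
X[0] = -2
X[1] = -1-5i
X[2] = -4
X[3] = -1+5i

X = [-2, -1-5i, -4, -1+5i]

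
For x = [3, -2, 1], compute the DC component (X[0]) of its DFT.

X[0] = Σ(n=0 to 2) x[n] · ω_3^0 = Σ x[n]
= (3) + (-2) + (1)

X[0] = 2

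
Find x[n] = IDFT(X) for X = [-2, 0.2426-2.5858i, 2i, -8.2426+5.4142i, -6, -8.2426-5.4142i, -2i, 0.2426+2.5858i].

x[n] = (1/8) Σ(k=0 to 7) X[k] · e^(2πikn/8)

Computing each x[n]:
x[0] = -3
x[1] = 1
x[2] = 1
x[3] = -1
x[4] = 1
x[5] = -1
x[6] = -3
x[7] = 3

x = [-3, 1, 1, -1, 1, -1, -3, 3]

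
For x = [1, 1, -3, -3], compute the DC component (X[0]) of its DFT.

X[0] = Σ(n=0 to 3) x[n] · ω_4^0 = Σ x[n]
= (1) + (1) + (-3) + (-3)

X[0] = -4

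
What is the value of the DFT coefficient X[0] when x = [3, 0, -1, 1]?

X[0] = Σ(n=0 to 3) x[n] · ω_4^0 = Σ x[n]
= (3) + (0) + (-1) + (1)

X[0] = 3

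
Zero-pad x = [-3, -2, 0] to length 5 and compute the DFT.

Original 3-point DFT: [-5, -2.0000+1.7321i, -2.0000-1.7321i]
Zero-padded 5-point DFT provides frequency interpolation.

DFT_5([x, 0, ...]) = [-5, -3.6180+1.9021i, -1.3820+1.1756i, -1.3820-1.1756i, -3.6180-1.9021i]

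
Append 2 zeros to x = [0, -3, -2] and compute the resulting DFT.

Original 3-point DFT: [-5, 2.5000+0.8660i, 2.5000-0.8660i]
Zero-padded 5-point DFT provides frequency interpolation.

DFT_5([x, 0, ...]) = [-5, 0.6910+4.0287i, 1.8090-0.1388i, 1.8090+0.1388i, 0.6910-4.0287i]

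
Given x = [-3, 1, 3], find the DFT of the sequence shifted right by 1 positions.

Time shift by 1: X_shifted[k] = ω_3^(1k) · X[k]
Shifted x = [3, -3, 1]

DFT(x[n-1]) = [1, 4.0000+3.4641i, 4.0000-3.4641i]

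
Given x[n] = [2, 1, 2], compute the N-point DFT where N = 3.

X[k] = Σ(n=0 to 2) x[n] · ω_3^(nk)
where ω_3 = e^(-2πi/3)

Computing each X[k]:
X[0] = 5
X[1] = 0.5000+0.8660i
X[2] = 0.5000-0.8660i

X = [5, 0.5000+0.8660i, 0.5000-0.8660i]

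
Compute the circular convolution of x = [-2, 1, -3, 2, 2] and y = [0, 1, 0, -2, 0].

(x ⊛ y)[n] = Σ(m=0 to 4) x[m] · y[(n-m) mod 5]

Computing each output sample:
(x ⊛ y)[0] = 8
(x ⊛ y)[1] = -6
(x ⊛ y)[2] = -3
(x ⊛ y)[3] = 1
(x ⊛ y)[4] = 0

x ⊛ y = [8, -6, -3, 1, 0]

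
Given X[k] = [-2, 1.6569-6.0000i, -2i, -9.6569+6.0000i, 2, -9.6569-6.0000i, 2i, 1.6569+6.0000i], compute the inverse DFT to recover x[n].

x[n] = (1/8) Σ(k=0 to 7) X[k] · e^(2πikn/8)

Computing each x[n]:
x[0] = -2
x[1] = 2
x[2] = 3
x[3] = -3
x[4] = 2
x[5] = -2
x[6] = -3
x[7] = 1

x = [-2, 2, 3, -3, 2, -2, -3, 1]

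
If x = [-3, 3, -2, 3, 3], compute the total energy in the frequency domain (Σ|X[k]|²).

Parseval: Σ|x[n]|² = (1/N)Σ|X[k]|², so Σ|X[k]|² = N·Σ|x[n]|² = 5·40.0000

Σ|X[k]|² = N·Σ|x[n]|² = 5·40.0000 = 200.0000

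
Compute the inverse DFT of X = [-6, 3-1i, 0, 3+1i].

x[n] = (1/4) Σ(k=0 to 3) X[k] · e^(2πikn/4)

Computing each x[n]:
x[0] = 0
x[1] = -1
x[2] = -3
x[3] = -2

x = [0, -1, -3, -2]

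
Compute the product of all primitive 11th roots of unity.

The primitive 11th roots of unity are ω_11^k for k coprime to 11: k ∈ {1, 2, 3, 4, 5, 6, 7, 8, 9, 10}
Their product equals the constant term of the cyclotomic polynomial Φ_11(x) up to sign.
For n ≥ 3, the product of all primitive nth roots of unity is 1. (For n=1 it is 1; for n=2 it is -1.)

1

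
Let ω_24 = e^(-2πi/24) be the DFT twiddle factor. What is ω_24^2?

ω_24^2 = e^(-2πi·2/24)
= cos(-2π·2/24) + i·sin(-2π·2/24)
= cos(-4π/24) + i·sin(-4π/24)

ω_24^2 = cos(-4π/24) + i·sin(-4π/24) = 0.8660-0.5000i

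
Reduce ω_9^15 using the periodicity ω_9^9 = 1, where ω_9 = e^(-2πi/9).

Since ω_9^9 = 1, powers reduce modulo 9.
15 mod 9 = 6
So ω_9^15 = ω_9^6 = e^(-2πi·6/9)

ω_9^15 = ω_9^6 = -0.5000+0.8660i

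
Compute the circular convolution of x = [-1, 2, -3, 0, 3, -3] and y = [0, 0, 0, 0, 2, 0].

(x ⊛ y)[n] = Σ(m=0 to 5) x[m] · y[(n-m) mod 6]

Computing each output sample:
(x ⊛ y)[0] = -6
(x ⊛ y)[1] = 0
(x ⊛ y)[2] = 6
(x ⊛ y)[3] = -6
(x ⊛ y)[4] = -2
(x ⊛ y)[5] = 4

x ⊛ y = [-6, 0, 6, -6, -2, 4]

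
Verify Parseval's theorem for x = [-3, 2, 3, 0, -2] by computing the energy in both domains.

Time domain:
Σ|x[n]|² = |-3|² + |2|² + |3|² + |0|² + |-2|² = 26.0000

Frequency domain:
(1/5)Σ|X[k]|² = (1/5)(|0|² + |-5.4271-5.5676i|² + |-2.0729+0.5020i|² + |-2.0729-0.5020i|² + |-5.4271+5.5676i|²) = (1/5)·130.0000 = 26.0000

Both sides agree, confirming Parseval's theorem.

Σ|x[n]|² = (1/N)Σ|X[k]|² = 26.0000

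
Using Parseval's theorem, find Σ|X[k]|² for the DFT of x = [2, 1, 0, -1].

Parseval: Σ|x[n]|² = (1/N)Σ|X[k]|², so Σ|X[k]|² = N·Σ|x[n]|² = 4·6.0000

Σ|X[k]|² = N·Σ|x[n]|² = 4·6.0000 = 24.0000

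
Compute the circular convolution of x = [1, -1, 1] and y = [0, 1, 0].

(x ⊛ y)[n] = Σ(m=0 to 2) x[m] · y[(n-m) mod 3]

Computing each output sample:
(x ⊛ y)[0] = 1
(x ⊛ y)[1] = 1
(x ⊛ y)[2] = -1

x ⊛ y = [1, 1, -1]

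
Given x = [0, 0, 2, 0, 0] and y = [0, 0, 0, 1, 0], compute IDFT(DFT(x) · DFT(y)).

(x ⊛ y)[n] = Σ(m=0 to 4) x[m] · y[(n-m) mod 5]

Computing each output sample:
(x ⊛ y)[0] = 2
(x ⊛ y)[1] = 0
(x ⊛ y)[2] = 0
(x ⊛ y)[3] = 0
(x ⊛ y)[4] = 0

x ⊛ y = [2, 0, 0, 0, 0]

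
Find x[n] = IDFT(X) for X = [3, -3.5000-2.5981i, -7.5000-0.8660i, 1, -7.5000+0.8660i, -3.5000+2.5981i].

x[n] = (1/6) Σ(k=0 to 5) X[k] · e^(2πikn/6)

Computing each x[n]:
x[0] = -3
x[1] = 2
x[2] = 3
x[3] = -1
x[4] = 2
x[5] = 0

x = [-3, 2, 3, -1, 2, 0]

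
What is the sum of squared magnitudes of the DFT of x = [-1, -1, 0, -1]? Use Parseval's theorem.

Parseval: Σ|x[n]|² = (1/N)Σ|X[k]|², so Σ|X[k]|² = N·Σ|x[n]|² = 4·3.0000

Σ|X[k]|² = N·Σ|x[n]|² = 4·3.0000 = 12.0000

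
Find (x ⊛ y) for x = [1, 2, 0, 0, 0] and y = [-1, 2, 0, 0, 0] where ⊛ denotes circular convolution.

(x ⊛ y)[n] = Σ(m=0 to 4) x[m] · y[(n-m) mod 5]

Computing each output sample:
(x ⊛ y)[0] = -1
(x ⊛ y)[1] = 0
(x ⊛ y)[2] = 4
(x ⊛ y)[3] = 0
(x ⊛ y)[4] = 0

x ⊛ y = [-1, 0, 4, 0, 0]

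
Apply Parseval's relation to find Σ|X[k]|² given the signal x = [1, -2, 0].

Parseval: Σ|x[n]|² = (1/N)Σ|X[k]|², so Σ|X[k]|² = N·Σ|x[n]|² = 3·5.0000

Σ|X[k]|² = N·Σ|x[n]|² = 3·5.0000 = 15.0000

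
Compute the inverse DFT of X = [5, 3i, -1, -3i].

x[n] = (1/4) Σ(k=0 to 3) X[k] · e^(2πikn/4)

Computing each x[n]:
x[0] = 1
x[1] = 0
x[2] = 1
x[3] = 3

x = [1, 0, 1, 3]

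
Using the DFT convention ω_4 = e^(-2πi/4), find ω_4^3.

ω_4^3 = e^(-2πi·3/4)
= cos(-2π·3/4) + i·sin(-2π·3/4)
= cos(-6π/4) + i·sin(-6π/4)

ω_4^3 = cos(-6π/4) + i·sin(-6π/4) = 1i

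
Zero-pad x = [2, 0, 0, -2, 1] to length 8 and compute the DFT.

Original 5-point DFT: [1, 3.9271-0.2245i, 0.5729+2.4899i, 0.5729-2.4899i, 3.9271+0.2245i]
Zero-padded 8-point DFT provides frequency interpolation.

DFT_8([x, 0, ...]) = [1, 2.4142+1.4142i, 3-2i, -0.4142+1.4142i, 5, -0.4142-1.4142i, 3+2i, 2.4142-1.4142i]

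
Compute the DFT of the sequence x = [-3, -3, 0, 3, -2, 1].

X[k] = Σ(n=0 to 5) x[n] · ω_6^(nk)
where ω_6 = e^(-2πi/6)

Computing each X[k]:
X[0] = -4
X[1] = -6.0000+1.7321i
X[2] = 2.0000+5.1962i
X[3] = -6
X[4] = 2.0000-5.1962i
X[5] = -6.0000-1.7321i

X = [-4, -6.0000+1.7321i, 2.0000+5.1962i, -6, 2.0000-5.1962i, -6.0000-1.7321i]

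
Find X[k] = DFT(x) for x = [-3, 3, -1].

X[k] = Σ(n=0 to 2) x[n] · ω_3^(nk)
where ω_3 = e^(-2πi/3)

Computing each X[k]:
X[0] = -1
X[1] = -4.0000-3.4641i
X[2] = -4.0000+3.4641i

X = [-1, -4.0000-3.4641i, -4.0000+3.4641i]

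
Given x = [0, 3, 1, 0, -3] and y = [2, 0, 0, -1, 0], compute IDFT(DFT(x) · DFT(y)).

(x ⊛ y)[n] = Σ(m=0 to 4) x[m] · y[(n-m) mod 5]

Computing each output sample:
(x ⊛ y)[0] = -1
(x ⊛ y)[1] = 6
(x ⊛ y)[2] = 5
(x ⊛ y)[3] = 0
(x ⊛ y)[4] = -9

x ⊛ y = [-1, 6, 5, 0, -9]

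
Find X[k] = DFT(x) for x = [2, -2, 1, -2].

X[k] = Σ(n=0 to 3) x[n] · ω_4^(nk)
where ω_4 = e^(-2πi/4)

Computing each X[k]:
X[0] = -1
X[1] = 1
X[2] = 7
X[3] = 1

X = [-1, 1, 7, 1]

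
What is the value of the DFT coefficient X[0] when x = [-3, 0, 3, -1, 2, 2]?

X[0] = Σ(n=0 to 5) x[n] · ω_6^0 = Σ x[n]
= (-3) + (0) + (3) + (-1) + (2) + (2)

X[0] = 3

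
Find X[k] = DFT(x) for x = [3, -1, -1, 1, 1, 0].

X[k] = Σ(n=0 to 5) x[n] · ω_6^(nk)
where ω_6 = e^(-2πi/6)

Computing each X[k]:
X[0] = 3
X[1] = 1.5000+2.5981i
X[2] = 4.5000-0.8660i
X[3] = 3
X[4] = 4.5000+0.8660i
X[5] = 1.5000-2.5981i

X = [3, 1.5000+2.5981i, 4.5000-0.8660i, 3, 4.5000+0.8660i, 1.5000-2.5981i]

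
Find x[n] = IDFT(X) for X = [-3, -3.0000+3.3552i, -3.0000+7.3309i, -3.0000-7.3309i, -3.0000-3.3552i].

x[n] = (1/5) Σ(k=0 to 4) X[k] · e^(2πikn/5)

Computing each x[n]:
x[0] = -3
x[1] = -3
x[2] = 2
x[3] = -2
x[4] = 3

x = [-3, -3, 2, -2, 3]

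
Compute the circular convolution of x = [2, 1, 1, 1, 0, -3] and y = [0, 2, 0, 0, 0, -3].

(x ⊛ y)[n] = Σ(m=0 to 5) x[m] · y[(n-m) mod 6]

Computing each output sample:
(x ⊛ y)[0] = -9
(x ⊛ y)[1] = 1
(x ⊛ y)[2] = -1
(x ⊛ y)[3] = 2
(x ⊛ y)[4] = 11
(x ⊛ y)[5] = -6

x ⊛ y = [-9, 1, -1, 2, 11, -6]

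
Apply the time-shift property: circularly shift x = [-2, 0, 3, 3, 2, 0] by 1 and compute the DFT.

Time shift by 1: X_shifted[k] = ω_6^(1k) · X[k]
Shifted x = [0, -2, 0, 3, 3, 2]

DFT(x[n-1]) = [6, -4.5000+6.0622i, 1.5000+0.8660i, 0, 1.5000-0.8660i, -4.5000-6.0622i]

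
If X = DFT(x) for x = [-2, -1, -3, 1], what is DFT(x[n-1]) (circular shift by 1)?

Time shift by 1: X_shifted[k] = ω_4^(1k) · X[k]
Shifted x = [1, -2, -1, -3]

DFT(x[n-1]) = [-5, 2-1i, 5, 2+1i]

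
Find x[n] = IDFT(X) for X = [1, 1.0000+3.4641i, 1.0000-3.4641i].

x[n] = (1/3) Σ(k=0 to 2) X[k] · e^(2πikn/3)

Computing each x[n]:
x[0] = 1
x[1] = -2
x[2] = 2

x = [1, -2, 2]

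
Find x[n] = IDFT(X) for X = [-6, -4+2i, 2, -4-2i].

x[n] = (1/4) Σ(k=0 to 3) X[k] · e^(2πikn/4)

Computing each x[n]:
x[0] = -3
x[1] = -3
x[2] = 1
x[3] = -1

x = [-3, -3, 1, -1]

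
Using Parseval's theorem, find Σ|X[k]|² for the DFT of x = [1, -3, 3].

Parseval: Σ|x[n]|² = (1/N)Σ|X[k]|², so Σ|X[k]|² = N·Σ|x[n]|² = 3·19.0000

Σ|X[k]|² = N·Σ|x[n]|² = 3·19.0000 = 57.0000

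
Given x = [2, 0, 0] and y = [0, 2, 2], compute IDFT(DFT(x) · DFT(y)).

(x ⊛ y)[n] = Σ(m=0 to 2) x[m] · y[(n-m) mod 3]

Computing each output sample:
(x ⊛ y)[0] = 0
(x ⊛ y)[1] = 4
(x ⊛ y)[2] = 4

x ⊛ y = [0, 4, 4]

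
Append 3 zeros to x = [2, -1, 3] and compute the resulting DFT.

Original 3-point DFT: [4, 1.0000+3.4641i, 1.0000-3.4641i]
Zero-padded 6-point DFT provides frequency interpolation.

DFT_6([x, 0, ...]) = [4, -1.7321i, 1.0000+3.4641i, 6, 1.0000-3.4641i, 1.7321i]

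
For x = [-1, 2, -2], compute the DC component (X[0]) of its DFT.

X[0] = Σ(n=0 to 2) x[n] · ω_3^0 = Σ x[n]
= (-1) + (2) + (-2)

X[0] = -1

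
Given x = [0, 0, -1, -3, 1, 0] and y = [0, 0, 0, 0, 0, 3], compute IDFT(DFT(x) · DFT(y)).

(x ⊛ y)[n] = Σ(m=0 to 5) x[m] · y[(n-m) mod 6]

Computing each output sample:
(x ⊛ y)[0] = 0
(x ⊛ y)[1] = -3
(x ⊛ y)[2] = -9
(x ⊛ y)[3] = 3
(x ⊛ y)[4] = 0
(x ⊛ y)[5] = 0

x ⊛ y = [0, -3, -9, 3, 0, 0]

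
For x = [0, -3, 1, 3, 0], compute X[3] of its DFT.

X[3] = Σ(n=0 to 4) x[n] · ω_5^(3n) where ω_5 = e^(-2πi/5)
= (0)·ω_5^0 + (-3)·ω_5^3 + (1)·ω_5^6 + (3)·ω_5^9 + (0)·ω_5^12

X[3] = 3.6631+0.1388i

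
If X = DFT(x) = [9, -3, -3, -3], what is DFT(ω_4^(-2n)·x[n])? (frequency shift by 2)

Modulation property: DFT(ω_4^(-2n)·x[n]) = X[(k-2) mod 4], so circularly shift X by 2 positions.

X[k-2] = [-3, -3, 9, -3]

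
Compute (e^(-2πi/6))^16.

Since ω_6^6 = 1, powers reduce modulo 6.
16 mod 6 = 4
So ω_6^16 = ω_6^4 = e^(-2πi·4/6)

ω_6^16 = ω_6^4 = -0.5000+0.8660i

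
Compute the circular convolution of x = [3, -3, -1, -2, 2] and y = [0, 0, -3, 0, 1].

(x ⊛ y)[n] = Σ(m=0 to 4) x[m] · y[(n-m) mod 5]

Computing each output sample:
(x ⊛ y)[0] = 3
(x ⊛ y)[1] = -7
(x ⊛ y)[2] = -11
(x ⊛ y)[3] = 11
(x ⊛ y)[4] = 6

x ⊛ y = [3, -7, -11, 11, 6]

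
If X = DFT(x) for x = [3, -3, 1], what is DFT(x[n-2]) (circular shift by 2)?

Time shift by 2: X_shifted[k] = ω_3^(2k) · X[k]
Shifted x = [-3, 1, 3]

DFT(x[n-2]) = [1, -5.0000+1.7321i, -5.0000-1.7321i]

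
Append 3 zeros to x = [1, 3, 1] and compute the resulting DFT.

Original 3-point DFT: [5, -1.0000-1.7321i, -1.0000+1.7321i]
Zero-padded 6-point DFT provides frequency interpolation.

DFT_6([x, 0, ...]) = [5, 2.0000-3.4641i, -1.0000-1.7321i, -1, -1.0000+1.7321i, 2.0000+3.4641i]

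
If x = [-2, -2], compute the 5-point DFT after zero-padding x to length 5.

Original 2-point DFT: [-4, 0]
Zero-padded 5-point DFT provides frequency interpolation.

DFT_5([x, 0, ...]) = [-4, -2.6180+1.9021i, -0.3820+1.1756i, -0.3820-1.1756i, -2.6180-1.9021i]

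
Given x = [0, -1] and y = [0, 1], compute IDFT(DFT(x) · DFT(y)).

(x ⊛ y)[n] = Σ(m=0 to 1) x[m] · y[(n-m) mod 2]

Computing each output sample:
(x ⊛ y)[0] = -1
(x ⊛ y)[1] = 0

x ⊛ y = [-1, 0]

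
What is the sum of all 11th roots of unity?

Sum of all nth roots of unity equals 0 for n > 1 (geometric series with r ≠ 1).

0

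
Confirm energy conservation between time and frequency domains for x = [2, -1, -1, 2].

Time domain:
Σ|x[n]|² = |2|² + |-1|² + |-1|² + |2|² = 10.0000

Frequency domain:
(1/4)Σ|X[k]|² = (1/4)(|2|² + |3+3i|² + |0|² + |3-3i|²) = (1/4)·40.0000 = 10.0000

Both sides agree, confirming Parseval's theorem.

Σ|x[n]|² = (1/N)Σ|X[k]|² = 10.0000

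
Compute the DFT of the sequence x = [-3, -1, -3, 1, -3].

X[k] = Σ(n=0 to 4) x[n] · ω_5^(nk)
where ω_5 = e^(-2πi/5)

Computing each X[k]:
X[0] = -9
X[1] = -2.6180+0.4490i
X[2] = -0.3820-4.9798i
X[3] = -0.3820+4.9798i
X[4] = -2.6180-0.4490i

X = [-9, -2.6180+0.4490i, -0.3820-4.9798i, -0.3820+4.9798i, -2.6180-0.4490i]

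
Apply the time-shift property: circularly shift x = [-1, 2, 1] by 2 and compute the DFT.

Time shift by 2: X_shifted[k] = ω_3^(2k) · X[k]
Shifted x = [2, 1, -1]

DFT(x[n-2]) = [2, 2.0000-1.7321i, 2.0000+1.7321i]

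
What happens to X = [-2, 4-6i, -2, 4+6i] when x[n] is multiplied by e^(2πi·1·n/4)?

Modulation property: DFT(ω_4^(-1n)·x[n]) = X[(k-1) mod 4], so circularly shift X by 1 positions.

X[k-1] = [4+6i, -2, 4-6i, -2]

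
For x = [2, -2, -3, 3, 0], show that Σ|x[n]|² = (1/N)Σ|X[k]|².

Time domain:
Σ|x[n]|² = |2|² + |-2|² + |-3|² + |3|² + |0|² = 26.0000

Frequency domain:
(1/5)Σ|X[k]|² = (1/5)(|0|² + |1.3820+5.4288i|² + |3.6180-4.5308i|² + |3.6180+4.5308i|² + |1.3820-5.4288i|²) = (1/5)·130.0000 = 26.0000

Both sides agree, confirming Parseval's theorem.

Σ|x[n]|² = (1/N)Σ|X[k]|² = 26.0000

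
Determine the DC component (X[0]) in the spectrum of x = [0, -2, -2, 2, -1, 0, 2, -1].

X[0] = Σ(n=0 to 7) x[n] · ω_8^0 = Σ x[n]
= (0) + (-2) + (-2) + (2) + (-1) + (0) + (2) + (-1)

X[0] = -2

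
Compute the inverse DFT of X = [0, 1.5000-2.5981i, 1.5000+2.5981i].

x[n] = (1/3) Σ(k=0 to 2) X[k] · e^(2πikn/3)

Computing each x[n]:
x[0] = 1
x[1] = 1
x[2] = -2

x = [1, 1, -2]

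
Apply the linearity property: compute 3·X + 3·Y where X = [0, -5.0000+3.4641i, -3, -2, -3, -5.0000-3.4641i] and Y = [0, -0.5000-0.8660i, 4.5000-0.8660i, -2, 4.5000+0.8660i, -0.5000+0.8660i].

By linearity: DFT(3x + 3y) = 3·DFT(x) + 3·DFT(y)
= 3·[0, -5.0000+3.4641i, -3, -2, -3, -5.0000-3.4641i] + 3·[0, -0.5000-0.8660i, 4.5000-0.8660i, -2, 4.5000+0.8660i, -0.5000+0.8660i]

Computing element-wise:
Z[0] = 3·(0) + 3·(0) = 0
Z[1] = 3·(-5.0000+3.4641i) + 3·(-0.5000-0.8660i) = -16.5000+7.7943i
Z[2] = 3·(-3) + 3·(4.5000-0.8660i) = 4.5000-2.5980i
Z[3] = 3·(-2) + 3·(-2) = -12
Z[4] = 3·(-3) + 3·(4.5000+0.8660i) = 4.5000+2.5980i
Z[5] = 3·(-5.0000-3.4641i) + 3·(-0.5000+0.8660i) = -16.5000-7.7943i

DFT(3x + 3y) = 3·X + 3·Y = [0, -16.5000+7.7943i, 4.5000-2.5980i, -12, 4.5000+2.5980i, -16.5000-7.7943i]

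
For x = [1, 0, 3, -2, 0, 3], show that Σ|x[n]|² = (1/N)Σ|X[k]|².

Time domain:
Σ|x[n]|² = |1|² + |0|² + |3|² + |-2|² + |0|² + |3|² = 23.0000

Frequency domain:
(1/6)Σ|X[k]|² = (1/6)(|5|² + |3|² + |-4.0000+5.1962i|² + |3|² + |-4.0000-5.1962i|² + |3|²) = (1/6)·138.0000 = 23.0000

Both sides agree, confirming Parseval's theorem.

Σ|x[n]|² = (1/N)Σ|X[k]|² = 23.0000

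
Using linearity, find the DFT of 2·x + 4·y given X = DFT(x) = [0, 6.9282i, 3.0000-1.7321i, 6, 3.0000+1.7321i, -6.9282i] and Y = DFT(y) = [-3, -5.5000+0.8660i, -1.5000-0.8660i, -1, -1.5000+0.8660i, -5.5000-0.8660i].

By linearity: DFT(2x + 4y) = 2·DFT(x) + 4·DFT(y)
= 2·[0, 6.9282i, 3.0000-1.7321i, 6, 3.0000+1.7321i, -6.9282i] + 4·[-3, -5.5000+0.8660i, -1.5000-0.8660i, -1, -1.5000+0.8660i, -5.5000-0.8660i]

Computing element-wise:
Z[0] = 2·(0) + 4·(-3) = -12
Z[1] = 2·(6.9282i) + 4·(-5.5000+0.8660i) = -22.0000+17.3204i
Z[2] = 2·(3.0000-1.7321i) + 4·(-1.5000-0.8660i) = -6.9282i
Z[3] = 2·(6) + 4·(-1) = 8
Z[4] = 2·(3.0000+1.7321i) + 4·(-1.5000+0.8660i) = 6.9282i
Z[5] = 2·(-6.9282i) + 4·(-5.5000-0.8660i) = -22.0000-17.3204i

DFT(2x + 4y) = 2·X + 4·Y = [-12, -22.0000+17.3204i, -6.9282i, 8, 6.9282i, -22.0000-17.3204i]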